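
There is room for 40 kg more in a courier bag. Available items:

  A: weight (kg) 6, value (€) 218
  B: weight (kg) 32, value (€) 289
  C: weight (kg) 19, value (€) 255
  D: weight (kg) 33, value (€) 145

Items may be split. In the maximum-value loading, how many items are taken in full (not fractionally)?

Greedy by value/weight ratio, highest first.
Order: A (218/6=36.33) > C (255/19=13.42) > B (289/32=9.03) > D (145/33=4.39)
Fill: take A (6 @ 218) → take C (19 @ 255) → take 15/32 of B → 135.47; 40/40 used.
2 item(s) taken whole; one partial (take 15/32 of B).

2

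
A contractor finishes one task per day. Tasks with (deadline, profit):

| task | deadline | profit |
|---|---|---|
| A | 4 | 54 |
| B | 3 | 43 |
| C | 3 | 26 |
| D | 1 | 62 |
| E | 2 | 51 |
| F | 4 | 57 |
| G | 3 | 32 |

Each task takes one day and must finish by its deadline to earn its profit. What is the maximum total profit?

Profit order: D=62 F=57 A=54 E=51 B=43 G=32 C=26
Assign: D→slot 1, F→slot 4, A→slot 3, E→slot 2, B skipped, G skipped, C skipped.
Slots: [1:D] [2:E] [3:A] [4:F]
Profit = 62 + 51 + 54 + 57 = 224

224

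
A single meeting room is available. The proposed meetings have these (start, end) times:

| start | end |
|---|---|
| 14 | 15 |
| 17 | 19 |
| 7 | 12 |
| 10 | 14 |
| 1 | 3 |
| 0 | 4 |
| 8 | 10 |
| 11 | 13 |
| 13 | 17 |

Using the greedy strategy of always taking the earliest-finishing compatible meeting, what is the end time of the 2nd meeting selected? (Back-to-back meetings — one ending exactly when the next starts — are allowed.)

By end time: (1,3), (0,4), (8,10), (7,12), (11,13), (10,14), (14,15), (13,17), (17,19).
Pick (1,3); next start ≥ 3 → (8,10); next start ≥ 10 → (11,13); next start ≥ 13 → (14,15); next start ≥ 15 → (17,19).
Selected: (1,3) (8,10) (11,13) (14,15) (17,19)

10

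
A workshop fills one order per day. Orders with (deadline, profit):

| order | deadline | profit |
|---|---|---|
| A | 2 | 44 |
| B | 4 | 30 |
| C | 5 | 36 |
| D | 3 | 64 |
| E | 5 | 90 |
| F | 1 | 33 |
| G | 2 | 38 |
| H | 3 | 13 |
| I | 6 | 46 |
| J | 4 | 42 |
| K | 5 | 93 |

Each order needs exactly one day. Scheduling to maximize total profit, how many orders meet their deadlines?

6

By profit: K(d5,93), E(d5,90), D(d3,64), I(d6,46), A(d2,44), J(d4,42), G(d2,38), C(d5,36), F(d1,33), B(d4,30), H(d3,13)
K→slot 5; E→slot 4; D→slot 3; I→slot 6; A→slot 2; J→slot 1; G skipped; C skipped; F skipped; B skipped; H skipped.
6 of 11 scheduled.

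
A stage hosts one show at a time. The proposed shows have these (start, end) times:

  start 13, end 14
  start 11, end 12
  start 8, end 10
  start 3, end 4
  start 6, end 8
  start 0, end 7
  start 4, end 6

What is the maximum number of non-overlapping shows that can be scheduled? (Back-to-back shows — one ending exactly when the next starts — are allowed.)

Greedy by earliest finish: after sorting by end time, pick each interval compatible with the last pick.
By end time: (3,4), (4,6), (0,7), (6,8), (8,10), (11,12), (13,14).
Pick (3,4); next start ≥ 4 → (4,6); next start ≥ 6 → (6,8); next start ≥ 8 → (8,10); next start ≥ 10 → (11,12); next start ≥ 12 → (13,14).
Selected 6 shows.

6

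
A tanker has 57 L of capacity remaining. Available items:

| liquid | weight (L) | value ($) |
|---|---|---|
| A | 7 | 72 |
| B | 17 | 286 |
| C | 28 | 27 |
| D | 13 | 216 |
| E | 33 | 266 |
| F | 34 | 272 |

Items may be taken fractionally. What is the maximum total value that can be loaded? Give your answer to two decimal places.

735.21

Greedy by value/weight ratio, highest first.
Order: B (286/17=16.82) > D (216/13=16.62) > A (72/7=10.29) > E (266/33=8.06) > F (272/34=8.00) > C (27/28=0.96)
Fill: take B (17 @ 286) → take D (13 @ 216) → take A (7 @ 72) → take 20/33 of E → 161.21; 57/57 used.
Total value = 735.21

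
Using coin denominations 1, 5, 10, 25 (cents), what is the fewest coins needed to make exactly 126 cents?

126 = 5×25 + 1×1
Total coins = 5 + 1 = 6

6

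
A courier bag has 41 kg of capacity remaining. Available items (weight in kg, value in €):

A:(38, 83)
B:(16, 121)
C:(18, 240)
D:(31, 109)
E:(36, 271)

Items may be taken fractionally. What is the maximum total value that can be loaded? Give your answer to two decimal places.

413.69

Sort by value per unit weight and fill in that order.
Order: C (240/18=13.33) > B (121/16=7.56) > E (271/36=7.53) > D (109/31=3.52) > A (83/38=2.18)
Fill: take C (18 @ 240) → take B (16 @ 121) → take 7/36 of E → 52.69; 41/41 used.
Total value = 413.69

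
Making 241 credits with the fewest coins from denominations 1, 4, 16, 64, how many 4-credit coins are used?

241 − 3×64→49 − 3×16→1 − 1×1→0
Count of 4: 0

0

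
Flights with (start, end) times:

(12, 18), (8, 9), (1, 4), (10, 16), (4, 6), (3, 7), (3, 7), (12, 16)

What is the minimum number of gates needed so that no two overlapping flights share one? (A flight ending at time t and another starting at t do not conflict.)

The answer is the maximum number of intervals overlapping at any instant.
Events (time:±→running): 1:+→1 3:+→2 3:+→3 … peak 3.

3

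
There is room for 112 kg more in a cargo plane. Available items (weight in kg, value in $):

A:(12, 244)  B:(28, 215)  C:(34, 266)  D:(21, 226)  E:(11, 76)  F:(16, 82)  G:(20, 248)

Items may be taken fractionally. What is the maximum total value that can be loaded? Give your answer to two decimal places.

Ratios (sorted): A 20.33, G 12.40, D 10.76, C 7.82, B 7.68, E 6.91, F 5.12
take A (12 @ 244); take G (20 @ 248); take D (21 @ 226); take C (34 @ 266); take 25/28 of B → 191.96. Capacity used 112/112.
Total value = 1175.96

1175.96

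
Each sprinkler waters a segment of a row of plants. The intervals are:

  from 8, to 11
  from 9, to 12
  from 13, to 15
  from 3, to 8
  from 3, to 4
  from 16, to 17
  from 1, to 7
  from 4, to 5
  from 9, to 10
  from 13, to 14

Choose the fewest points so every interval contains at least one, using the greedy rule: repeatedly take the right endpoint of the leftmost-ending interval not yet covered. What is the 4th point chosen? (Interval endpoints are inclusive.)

Process intervals by earliest right end; each time one isn't hit yet, stab at its right endpoint.
By right end: [3,4]  [4,5]  [1,7]  [3,8]  [9,10]  [8,11]  [9,12]  [13,14]  [13,15]  [16,17]
[3,4] uncovered → point at 4; [9,10] uncovered → point at 10; [13,14] uncovered → point at 14; [16,17] uncovered → point at 17.
Points: 4, 10, 14, 17 (4 total).

17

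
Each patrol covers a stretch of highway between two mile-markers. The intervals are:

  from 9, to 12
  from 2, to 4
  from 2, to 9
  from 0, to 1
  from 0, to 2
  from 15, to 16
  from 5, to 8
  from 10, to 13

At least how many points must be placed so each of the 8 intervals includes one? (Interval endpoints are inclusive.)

Sort by right endpoint; whenever an interval is uncovered, place a point at its right end.
By right end: [0,1]  [0,2]  [2,4]  [5,8]  [2,9]  [9,12]  [10,13]  [15,16]
[0,1] uncovered → point at 1; [2,4] uncovered → point at 4; [5,8] uncovered → point at 8; [9,12] uncovered → point at 12; [15,16] uncovered → point at 16.
Points: 1, 4, 8, 12, 16 (5 total).

5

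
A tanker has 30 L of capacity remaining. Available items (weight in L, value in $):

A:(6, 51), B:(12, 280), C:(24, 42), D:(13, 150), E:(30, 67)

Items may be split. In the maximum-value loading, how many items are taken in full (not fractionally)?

2

Order: B (280/12=23.33) > D (150/13=11.54) > A (51/6=8.50) > E (67/30=2.23) > C (42/24=1.75)
Fill: take B (12 @ 280) → take D (13 @ 150) → take 5/6 of A → 42.50; 30/30 used.
2 item(s) taken whole; one partial (take 5/6 of A).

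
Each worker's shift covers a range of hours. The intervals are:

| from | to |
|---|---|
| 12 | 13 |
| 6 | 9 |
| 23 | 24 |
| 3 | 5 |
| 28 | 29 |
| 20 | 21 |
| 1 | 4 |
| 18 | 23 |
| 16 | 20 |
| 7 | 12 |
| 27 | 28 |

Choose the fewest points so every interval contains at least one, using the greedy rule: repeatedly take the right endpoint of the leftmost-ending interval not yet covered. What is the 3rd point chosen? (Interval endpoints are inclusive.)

By right end: [1,4]  [3,5]  [6,9]  [7,12]  [12,13]  [16,20]  [20,21]  [18,23]  [23,24]  [27,28]  [28,29]
[1,4] uncovered → point at 4; [6,9] uncovered → point at 9; [12,13] uncovered → point at 13; [16,20] uncovered → point at 20; [23,24] uncovered → point at 24; [27,28] uncovered → point at 28.
Points: 4, 9, 13, 20, 24, 28 (6 total).

13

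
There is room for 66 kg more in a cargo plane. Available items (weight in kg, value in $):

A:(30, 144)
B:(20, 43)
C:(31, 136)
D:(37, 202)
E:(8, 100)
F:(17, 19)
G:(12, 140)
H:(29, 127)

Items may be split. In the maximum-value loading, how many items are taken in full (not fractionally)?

Sort by value per unit weight and fill in that order.
Ratios (sorted): E 12.50, G 11.67, D 5.46, A 4.80, C 4.39, H 4.38, B 2.15, F 1.12
take E (8 @ 100); take G (12 @ 140); take D (37 @ 202); take 9/30 of A → 43.20. Capacity used 66/66.
3 item(s) taken whole; one partial (take 9/30 of A).

3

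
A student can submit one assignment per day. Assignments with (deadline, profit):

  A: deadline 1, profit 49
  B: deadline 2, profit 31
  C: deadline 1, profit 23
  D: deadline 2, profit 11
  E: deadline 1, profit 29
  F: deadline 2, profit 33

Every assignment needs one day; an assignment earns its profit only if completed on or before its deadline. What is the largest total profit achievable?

By profit: A(d1,49), F(d2,33), B(d2,31), E(d1,29), C(d1,23), D(d2,11)
A→slot 1; F→slot 2; B skipped; E skipped; C skipped; D skipped.
Profit = 49 + 33 = 82

82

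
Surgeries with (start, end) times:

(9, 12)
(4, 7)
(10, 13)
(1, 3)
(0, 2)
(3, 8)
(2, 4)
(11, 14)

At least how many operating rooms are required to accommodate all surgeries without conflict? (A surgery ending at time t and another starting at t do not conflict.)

starts: [0, 1, 2, 3, 4, 9, 10, 11]
ends:   [2, 3, 4, 7, 8, 12, 13, 14]
s0→1 s1→2 e2→1 s2→2 e3→1 s3→2 e4→1 s4→2 e7→1 e8→0 s9→1 s10→2 s11→3  — peak 3.

3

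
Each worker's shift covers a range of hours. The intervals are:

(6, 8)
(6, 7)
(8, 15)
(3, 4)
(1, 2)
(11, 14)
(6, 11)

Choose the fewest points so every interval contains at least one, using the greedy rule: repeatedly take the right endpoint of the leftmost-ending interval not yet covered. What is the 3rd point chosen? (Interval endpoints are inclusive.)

7

Process intervals by earliest right end; each time one isn't hit yet, stab at its right endpoint.
By right end: [1,2]  [3,4]  [6,7]  [6,8]  [6,11]  [11,14]  [8,15]
[1,2] uncovered → point at 2; [3,4] uncovered → point at 4; [6,7] uncovered → point at 7; [11,14] uncovered → point at 14.
Points: 2, 4, 7, 14 (4 total).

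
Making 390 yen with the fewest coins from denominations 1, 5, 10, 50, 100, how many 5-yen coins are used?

0

Use the largest denomination that fits, subtract, and repeat.
390 = 3×100 + 1×50 + 4×10
Count of 5: 0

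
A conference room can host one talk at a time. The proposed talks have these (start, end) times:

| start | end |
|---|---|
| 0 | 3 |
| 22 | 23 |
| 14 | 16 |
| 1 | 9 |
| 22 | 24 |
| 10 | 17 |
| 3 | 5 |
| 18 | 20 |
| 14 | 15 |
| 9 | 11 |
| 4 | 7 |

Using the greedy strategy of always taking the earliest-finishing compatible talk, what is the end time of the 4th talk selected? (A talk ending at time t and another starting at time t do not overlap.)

15

Order by finish time; keep every interval that doesn't clash with the previous kept one.
Sorted by end: (0,3)  (3,5)  (4,7)  (1,9)  (9,11)  (14,15)  (14,16)  (10,17)  (18,20)  (22,23)  (22,24)
take (0,3); take (3,5); take (9,11); take (14,15); skip (14,16); skip (10,17); take (18,20); take (22,23); skip (22,24).
Selected: (0,3) (3,5) (9,11) (14,15) (18,20) (22,23)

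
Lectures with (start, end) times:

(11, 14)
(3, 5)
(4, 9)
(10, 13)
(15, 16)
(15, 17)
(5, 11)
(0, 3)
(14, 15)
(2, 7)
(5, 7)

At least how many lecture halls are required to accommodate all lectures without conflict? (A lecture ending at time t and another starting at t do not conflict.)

4

starts: [0, 2, 3, 4, 5, 5, 10, 11, 14, 15, 15]
ends:   [3, 5, 7, 7, 9, 11, 13, 14, 15, 16, 17]
s0→1 s2→2 e3→1 s3→2 s4→3 e5→2 s5→3 s5→4  — peak 4.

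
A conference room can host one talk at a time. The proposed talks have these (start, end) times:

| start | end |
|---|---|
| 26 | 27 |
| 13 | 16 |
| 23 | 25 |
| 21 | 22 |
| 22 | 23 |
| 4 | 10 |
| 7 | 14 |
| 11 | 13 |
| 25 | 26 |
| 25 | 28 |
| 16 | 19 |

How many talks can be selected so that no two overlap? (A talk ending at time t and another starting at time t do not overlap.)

9

Sorted by end: (4,10)  (11,13)  (7,14)  (13,16)  (16,19)  (21,22)  (22,23)  (23,25)  (25,26)  (26,27)  (25,28)
take (4,10); take (11,13); take (13,16); take (16,19); take (21,22); take (22,23); take (23,25); take (25,26); take (26,27).
Selected 9 talks.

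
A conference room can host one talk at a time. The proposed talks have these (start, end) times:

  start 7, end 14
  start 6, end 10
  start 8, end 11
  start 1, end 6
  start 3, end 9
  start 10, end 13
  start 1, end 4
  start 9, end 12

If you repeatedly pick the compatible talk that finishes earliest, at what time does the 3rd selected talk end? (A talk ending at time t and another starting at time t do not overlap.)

13

Sorted by end: (1,4)  (1,6)  (3,9)  (6,10)  (8,11)  (9,12)  (10,13)  (7,14)
take (1,4); skip (1,6); take (6,10); skip (9,12); take (10,13).
Selected: (1,4) (6,10) (10,13)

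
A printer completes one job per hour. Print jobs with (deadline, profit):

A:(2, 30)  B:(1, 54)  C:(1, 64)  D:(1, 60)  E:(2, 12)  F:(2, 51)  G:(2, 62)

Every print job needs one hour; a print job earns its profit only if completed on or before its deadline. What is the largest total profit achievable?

126

Sort by profit descending; place each in the latest free slot ≤ its deadline.
By profit: C(d1,64), G(d2,62), D(d1,60), B(d1,54), F(d2,51), A(d2,30), E(d2,12)
C→slot 1; G→slot 2; D skipped; B skipped; F skipped; A skipped; E skipped.
Profit = 64 + 62 = 126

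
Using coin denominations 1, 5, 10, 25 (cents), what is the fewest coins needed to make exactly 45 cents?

3

45 = 1×25 + 2×10
Total coins = 1 + 2 = 3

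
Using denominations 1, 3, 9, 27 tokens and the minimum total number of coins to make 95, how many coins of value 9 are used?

1

Greedy: take as many of the largest coin as possible, then repeat with the remainder.
95 − 3×27→14 − 1×9→5 − 1×3→2 − 2×1→0
Count of 9: 1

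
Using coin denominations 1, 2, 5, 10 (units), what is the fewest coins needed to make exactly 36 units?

5

36 − 3×10→6 − 1×5→1 − 1×1→0
Total coins = 3 + 1 + 1 = 5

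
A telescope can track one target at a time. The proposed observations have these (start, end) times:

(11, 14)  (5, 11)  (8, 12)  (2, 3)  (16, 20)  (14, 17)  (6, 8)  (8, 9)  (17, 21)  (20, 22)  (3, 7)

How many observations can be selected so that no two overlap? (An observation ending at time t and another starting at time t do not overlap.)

6

By end time: (2,3), (3,7), (6,8), (8,9), (5,11), (8,12), (11,14), (14,17), (16,20), (17,21), (20,22).
Pick (2,3); next start ≥ 3 → (3,7); next start ≥ 7 → (8,9); next start ≥ 9 → (11,14); next start ≥ 14 → (14,17); next start ≥ 17 → (17,21).
Selected 6 observations.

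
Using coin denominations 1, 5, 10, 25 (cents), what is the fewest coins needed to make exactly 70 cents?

4

70 − 2×25→20 − 2×10→0
Total coins = 2 + 2 = 4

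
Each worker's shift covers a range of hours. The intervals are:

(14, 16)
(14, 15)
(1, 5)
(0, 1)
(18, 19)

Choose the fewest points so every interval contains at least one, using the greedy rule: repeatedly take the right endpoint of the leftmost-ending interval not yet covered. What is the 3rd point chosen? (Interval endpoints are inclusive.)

Process intervals by earliest right end; each time one isn't hit yet, stab at its right endpoint.
Sorted: [0,1] [1,5] [14,15] [14,16] [18,19]
{[0,1],[1,5]} hit by 1; {[14,15],[14,16]} hit by 15; {[18,19]} hit by 19.
Points: 1, 15, 19 (3 total).

19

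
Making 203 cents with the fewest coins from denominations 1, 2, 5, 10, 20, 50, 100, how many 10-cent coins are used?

0

203 = 2×100 + 1×2 + 1×1
Count of 10: 0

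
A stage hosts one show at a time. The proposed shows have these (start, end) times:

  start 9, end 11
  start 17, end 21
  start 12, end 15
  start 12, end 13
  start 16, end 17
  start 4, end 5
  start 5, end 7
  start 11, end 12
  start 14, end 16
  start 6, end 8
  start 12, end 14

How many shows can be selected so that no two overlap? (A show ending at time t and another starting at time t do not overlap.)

8

By end time: (4,5), (5,7), (6,8), (9,11), (11,12), (12,13), (12,14), (12,15), (14,16), (16,17), (17,21).
Pick (4,5); next start ≥ 5 → (5,7); next start ≥ 7 → (9,11); next start ≥ 11 → (11,12); next start ≥ 12 → (12,13); next start ≥ 13 → (14,16); next start ≥ 16 → (16,17); next start ≥ 17 → (17,21).
Selected 8 shows.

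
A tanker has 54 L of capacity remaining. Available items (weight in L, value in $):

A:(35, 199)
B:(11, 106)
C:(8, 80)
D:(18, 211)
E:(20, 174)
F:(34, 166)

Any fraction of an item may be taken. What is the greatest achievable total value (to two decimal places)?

Sort by value per unit weight and fill in that order.
Order: D (211/18=11.72) > C (80/8=10.00) > B (106/11=9.64) > E (174/20=8.70) > A (199/35=5.69) > F (166/34=4.88)
Fill: take D (18 @ 211) → take C (8 @ 80) → take B (11 @ 106) → take 17/20 of E → 147.90; 54/54 used.
Total value = 544.90

544.90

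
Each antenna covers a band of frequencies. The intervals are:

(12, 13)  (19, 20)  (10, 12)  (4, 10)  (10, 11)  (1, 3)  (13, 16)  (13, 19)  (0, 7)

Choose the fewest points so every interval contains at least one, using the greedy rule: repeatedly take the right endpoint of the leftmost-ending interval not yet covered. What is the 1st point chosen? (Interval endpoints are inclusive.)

Sorted: [1,3] [0,7] [4,10] [10,11] [10,12] [12,13] [13,16] [13,19] [19,20]
{[1,3],[0,7]} hit by 3; {[4,10],[10,11],[10,12]} hit by 10; {[12,13],[13,16],[13,19]} hit by 13; {[19,20]} hit by 20.
Points: 3, 10, 13, 20 (4 total).

3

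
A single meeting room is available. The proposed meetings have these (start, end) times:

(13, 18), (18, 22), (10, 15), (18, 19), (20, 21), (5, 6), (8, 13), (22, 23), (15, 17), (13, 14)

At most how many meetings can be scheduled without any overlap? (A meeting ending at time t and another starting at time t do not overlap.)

Greedy by earliest finish: after sorting by end time, pick each interval compatible with the last pick.
By end time: (5,6), (8,13), (13,14), (10,15), (15,17), (13,18), (18,19), (20,21), (18,22), (22,23).
Pick (5,6); next start ≥ 6 → (8,13); next start ≥ 13 → (13,14); next start ≥ 14 → (15,17); next start ≥ 17 → (18,19); next start ≥ 19 → (20,21); next start ≥ 21 → (22,23).
Selected 7 meetings.

7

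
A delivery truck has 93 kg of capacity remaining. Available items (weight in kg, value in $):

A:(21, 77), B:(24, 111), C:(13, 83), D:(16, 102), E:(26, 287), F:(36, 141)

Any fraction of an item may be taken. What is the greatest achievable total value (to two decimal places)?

Order: E (287/26=11.04) > C (83/13=6.38) > D (102/16=6.38) > B (111/24=4.62) > F (141/36=3.92) > A (77/21=3.67)
Fill: take E (26 @ 287) → take C (13 @ 83) → take D (16 @ 102) → take B (24 @ 111) → take 14/36 of F → 54.83; 93/93 used.
Total value = 637.83

637.83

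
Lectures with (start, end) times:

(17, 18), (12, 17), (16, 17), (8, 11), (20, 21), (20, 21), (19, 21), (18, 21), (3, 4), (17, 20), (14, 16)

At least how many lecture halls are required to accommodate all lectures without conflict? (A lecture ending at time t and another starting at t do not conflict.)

4

Count concurrent intervals with a sweep; the peak is the room count.
Events (time:±→running): 3:+→1 4:-→0 8:+→1 11:-→0 12:+→1 14:+→2 16:-→1 16:+→2 17:-→1 17:-→0 17:+→1 17:+→2 18:-→1 18:+→2 19:+→3 20:-→2 20:+→3 20:+→4 … peak 4.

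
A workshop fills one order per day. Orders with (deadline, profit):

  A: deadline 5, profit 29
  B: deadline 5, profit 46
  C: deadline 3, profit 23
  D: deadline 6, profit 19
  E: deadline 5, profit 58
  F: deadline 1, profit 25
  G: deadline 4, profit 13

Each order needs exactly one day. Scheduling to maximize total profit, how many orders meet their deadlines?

By profit: E(d5,58), B(d5,46), A(d5,29), F(d1,25), C(d3,23), D(d6,19), G(d4,13)
E→slot 5; B→slot 4; A→slot 3; F→slot 1; C→slot 2; D→slot 6; G skipped.
6 of 7 scheduled.

6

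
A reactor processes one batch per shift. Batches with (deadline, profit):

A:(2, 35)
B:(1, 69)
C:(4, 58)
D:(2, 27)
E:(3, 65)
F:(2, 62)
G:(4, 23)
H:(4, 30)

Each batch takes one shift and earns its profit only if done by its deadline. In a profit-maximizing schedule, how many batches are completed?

4

By profit: B(d1,69), E(d3,65), F(d2,62), C(d4,58), A(d2,35), H(d4,30), D(d2,27), G(d4,23)
B→slot 1; E→slot 3; F→slot 2; C→slot 4; A skipped; H skipped; D skipped; G skipped.
4 of 8 scheduled.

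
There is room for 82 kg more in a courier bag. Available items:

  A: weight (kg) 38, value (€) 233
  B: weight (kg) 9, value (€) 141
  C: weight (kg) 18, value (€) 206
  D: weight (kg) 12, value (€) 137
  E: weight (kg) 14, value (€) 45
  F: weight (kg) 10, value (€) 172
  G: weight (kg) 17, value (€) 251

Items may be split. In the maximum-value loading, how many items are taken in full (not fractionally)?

Greedy by value/weight ratio, highest first.
Ratios (sorted): F 17.20, B 15.67, G 14.76, C 11.44, D 11.42, A 6.13, E 3.21
take F (10 @ 172); take B (9 @ 141); take G (17 @ 251); take C (18 @ 206); take D (12 @ 137); take 16/38 of A → 98.11. Capacity used 82/82.
5 item(s) taken whole; one partial (take 16/38 of A).

5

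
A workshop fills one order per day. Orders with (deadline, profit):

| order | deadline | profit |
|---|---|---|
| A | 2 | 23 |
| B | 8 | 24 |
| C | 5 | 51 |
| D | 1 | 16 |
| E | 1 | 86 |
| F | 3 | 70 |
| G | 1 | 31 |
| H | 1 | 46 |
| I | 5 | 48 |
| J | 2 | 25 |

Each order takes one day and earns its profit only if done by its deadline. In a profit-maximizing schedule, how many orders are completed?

Take jobs in profit order; each goes to the latest open slot no later than its deadline.
Profit order: E=86 F=70 C=51 I=48 H=46 G=31 J=25 B=24 A=23 D=16
Assign: E→slot 1, F→slot 3, C→slot 5, I→slot 4, H skipped, G skipped, J→slot 2, B→slot 8, A skipped, D skipped.
Slots: [1:E] [2:J] [3:F] [4:I] [5:C] [8:B]
6 of 10 scheduled.

6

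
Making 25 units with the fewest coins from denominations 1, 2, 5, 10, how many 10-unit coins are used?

2

25 = 2×10 + 1×5
Count of 10: 2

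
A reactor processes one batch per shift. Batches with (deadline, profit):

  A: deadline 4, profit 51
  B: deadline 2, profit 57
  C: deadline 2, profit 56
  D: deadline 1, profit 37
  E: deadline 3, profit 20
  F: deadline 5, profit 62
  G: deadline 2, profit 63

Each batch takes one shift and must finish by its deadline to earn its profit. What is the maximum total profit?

253

Take jobs in profit order; each goes to the latest open slot no later than its deadline.
Profit order: G=63 F=62 B=57 C=56 A=51 D=37 E=20
Assign: G→slot 2, F→slot 5, B→slot 1, C skipped, A→slot 4, D skipped, E→slot 3.
Slots: [1:B] [2:G] [3:E] [4:A] [5:F]
Profit = 57 + 63 + 20 + 51 + 62 = 253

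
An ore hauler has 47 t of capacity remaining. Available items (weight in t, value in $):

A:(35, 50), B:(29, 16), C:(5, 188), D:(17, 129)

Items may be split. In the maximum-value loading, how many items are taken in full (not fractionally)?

Sort by value per unit weight and fill in that order.
Ratios (sorted): C 37.60, D 7.59, A 1.43, B 0.55
take C (5 @ 188); take D (17 @ 129); take 25/35 of A → 35.71. Capacity used 47/47.
2 item(s) taken whole; one partial (take 25/35 of A).

2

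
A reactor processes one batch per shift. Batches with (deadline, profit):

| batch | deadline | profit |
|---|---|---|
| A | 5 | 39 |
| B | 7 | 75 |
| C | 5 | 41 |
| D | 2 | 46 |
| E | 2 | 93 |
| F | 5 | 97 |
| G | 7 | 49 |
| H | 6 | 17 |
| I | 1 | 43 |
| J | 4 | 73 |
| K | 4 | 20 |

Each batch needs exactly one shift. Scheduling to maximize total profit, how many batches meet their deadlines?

7

Profit order: F=97 E=93 B=75 J=73 G=49 D=46 I=43 C=41 A=39 K=20 H=17
Assign: F→slot 5, E→slot 2, B→slot 7, J→slot 4, G→slot 6, D→slot 1, I skipped, C→slot 3, A skipped, K skipped, H skipped.
Slots: [1:D] [2:E] [3:C] [4:J] [5:F] [6:G] [7:B]
7 of 11 scheduled.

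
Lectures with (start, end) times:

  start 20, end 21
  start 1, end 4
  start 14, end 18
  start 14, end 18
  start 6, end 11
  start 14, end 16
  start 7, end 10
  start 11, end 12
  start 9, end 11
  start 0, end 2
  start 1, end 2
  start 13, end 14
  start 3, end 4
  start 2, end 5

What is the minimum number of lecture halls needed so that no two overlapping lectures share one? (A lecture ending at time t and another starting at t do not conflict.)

Events (time:±→running): 0:+→1 1:+→2 1:+→3 … peak 3.

3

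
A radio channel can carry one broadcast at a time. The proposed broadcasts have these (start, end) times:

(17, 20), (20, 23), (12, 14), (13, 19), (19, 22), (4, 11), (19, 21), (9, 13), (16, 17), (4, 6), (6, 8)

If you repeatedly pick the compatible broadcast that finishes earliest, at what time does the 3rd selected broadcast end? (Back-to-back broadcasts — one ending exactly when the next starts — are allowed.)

13

Order by finish time; keep every interval that doesn't clash with the previous kept one.
Sorted by end: (4,6)  (6,8)  (4,11)  (9,13)  (12,14)  (16,17)  (13,19)  (17,20)  (19,21)  (19,22)  (20,23)
take (4,6); take (6,8); take (9,13); take (16,17); take (17,20); take (20,23).
Selected: (4,6) (6,8) (9,13) (16,17) (17,20) (20,23)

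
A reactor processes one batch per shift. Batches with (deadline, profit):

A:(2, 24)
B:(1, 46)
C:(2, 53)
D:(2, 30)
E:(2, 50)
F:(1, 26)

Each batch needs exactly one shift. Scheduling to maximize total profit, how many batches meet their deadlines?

By profit: C(d2,53), E(d2,50), B(d1,46), D(d2,30), F(d1,26), A(d2,24)
C→slot 2; E→slot 1; B skipped; D skipped; F skipped; A skipped.
2 of 6 scheduled.

2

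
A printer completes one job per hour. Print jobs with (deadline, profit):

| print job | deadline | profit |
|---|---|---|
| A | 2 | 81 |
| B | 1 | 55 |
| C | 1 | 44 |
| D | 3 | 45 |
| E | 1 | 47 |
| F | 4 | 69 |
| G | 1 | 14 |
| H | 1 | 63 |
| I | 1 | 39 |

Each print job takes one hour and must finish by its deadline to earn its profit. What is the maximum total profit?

By profit: A(d2,81), F(d4,69), H(d1,63), B(d1,55), E(d1,47), D(d3,45), C(d1,44), I(d1,39), G(d1,14)
A→slot 2; F→slot 4; H→slot 1; B skipped; E skipped; D→slot 3; C skipped; I skipped; G skipped.
Profit = 63 + 81 + 45 + 69 = 258

258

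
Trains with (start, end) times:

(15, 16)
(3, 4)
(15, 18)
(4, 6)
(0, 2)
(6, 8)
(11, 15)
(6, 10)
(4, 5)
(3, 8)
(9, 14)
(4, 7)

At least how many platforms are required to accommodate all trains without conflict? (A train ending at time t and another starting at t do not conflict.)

Events (time:±→running): 0:+→1 2:-→0 3:+→1 3:+→2 4:-→1 4:+→2 4:+→3 4:+→4 … peak 4.

4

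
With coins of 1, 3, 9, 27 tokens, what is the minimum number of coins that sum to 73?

5

73 = 2×27 + 2×9 + 1×1
Total coins = 2 + 2 + 1 = 5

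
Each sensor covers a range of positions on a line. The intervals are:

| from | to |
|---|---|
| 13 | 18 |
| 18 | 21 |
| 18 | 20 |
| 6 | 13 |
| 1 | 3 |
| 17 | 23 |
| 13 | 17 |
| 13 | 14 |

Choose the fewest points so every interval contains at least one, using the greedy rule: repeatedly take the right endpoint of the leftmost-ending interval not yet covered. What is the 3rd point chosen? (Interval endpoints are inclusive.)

20

Sorted: [1,3] [6,13] [13,14] [13,17] [13,18] [18,20] [18,21] [17,23]
{[1,3]} hit by 3; {[6,13],[13,14],[13,17],[13,18]} hit by 13; {[18,20],[18,21],[17,23]} hit by 20.
Points: 3, 13, 20 (3 total).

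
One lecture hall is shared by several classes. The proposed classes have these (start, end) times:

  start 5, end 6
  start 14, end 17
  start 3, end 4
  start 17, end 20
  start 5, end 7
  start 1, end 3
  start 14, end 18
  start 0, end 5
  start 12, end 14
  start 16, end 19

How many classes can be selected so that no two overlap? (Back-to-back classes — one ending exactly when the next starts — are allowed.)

6

Greedy by earliest finish: after sorting by end time, pick each interval compatible with the last pick.
Sorted by end: (1,3)  (3,4)  (0,5)  (5,6)  (5,7)  (12,14)  (14,17)  (14,18)  (16,19)  (17,20)
take (1,3); take (3,4); skip (0,5); take (5,6); skip (5,7); take (12,14); take (14,17); skip (14,18); take (17,20).
Selected 6 classes.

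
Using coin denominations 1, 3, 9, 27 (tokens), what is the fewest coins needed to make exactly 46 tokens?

Greedy: take as many of the largest coin as possible, then repeat with the remainder.
46 = 1×27 + 2×9 + 1×1
Total coins = 1 + 2 + 1 = 4

4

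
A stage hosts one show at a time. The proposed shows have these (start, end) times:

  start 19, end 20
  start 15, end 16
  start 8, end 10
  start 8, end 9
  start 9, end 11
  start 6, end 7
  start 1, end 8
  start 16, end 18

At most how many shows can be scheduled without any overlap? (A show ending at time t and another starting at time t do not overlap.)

Order by finish time; keep every interval that doesn't clash with the previous kept one.
By end time: (6,7), (1,8), (8,9), (8,10), (9,11), (15,16), (16,18), (19,20).
Pick (6,7); next start ≥ 7 → (8,9); next start ≥ 9 → (9,11); next start ≥ 11 → (15,16); next start ≥ 16 → (16,18); next start ≥ 18 → (19,20).
Selected 6 shows.

6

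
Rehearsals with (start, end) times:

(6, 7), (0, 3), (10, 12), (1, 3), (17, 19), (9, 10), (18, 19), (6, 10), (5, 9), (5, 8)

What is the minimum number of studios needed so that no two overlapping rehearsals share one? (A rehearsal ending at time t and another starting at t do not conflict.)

Events (time:±→running): 0:+→1 1:+→2 3:-→1 3:-→0 5:+→1 5:+→2 6:+→3 6:+→4 … peak 4.

4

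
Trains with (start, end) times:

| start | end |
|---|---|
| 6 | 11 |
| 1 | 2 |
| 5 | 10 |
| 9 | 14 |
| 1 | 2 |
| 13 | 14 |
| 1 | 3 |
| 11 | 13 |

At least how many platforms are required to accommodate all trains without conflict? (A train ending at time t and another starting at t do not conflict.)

3

Count concurrent intervals with a sweep; the peak is the room count.
Events (time:±→running): 1:+→1 1:+→2 1:+→3 … peak 3.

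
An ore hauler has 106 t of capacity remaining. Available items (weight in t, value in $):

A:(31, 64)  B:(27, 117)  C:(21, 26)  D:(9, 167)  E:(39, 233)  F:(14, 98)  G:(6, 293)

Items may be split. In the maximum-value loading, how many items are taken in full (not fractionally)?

Ratios (sorted): G 48.83, D 18.56, F 7.00, E 5.97, B 4.33, A 2.06, C 1.24
take G (6 @ 293); take D (9 @ 167); take F (14 @ 98); take E (39 @ 233); take B (27 @ 117); take 11/31 of A → 22.71. Capacity used 106/106.
5 item(s) taken whole; one partial (take 11/31 of A).

5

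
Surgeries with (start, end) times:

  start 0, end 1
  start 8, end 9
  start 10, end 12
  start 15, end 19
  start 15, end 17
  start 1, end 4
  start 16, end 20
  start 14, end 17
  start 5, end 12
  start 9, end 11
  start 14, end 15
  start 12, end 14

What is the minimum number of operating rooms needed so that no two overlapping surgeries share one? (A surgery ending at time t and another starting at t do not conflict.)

Events (time:±→running): 0:+→1 1:-→0 1:+→1 4:-→0 5:+→1 8:+→2 9:-→1 9:+→2 10:+→3 11:-→2 12:-→1 12:-→0 12:+→1 14:-→0 14:+→1 14:+→2 15:-→1 15:+→2 15:+→3 16:+→4 … peak 4.

4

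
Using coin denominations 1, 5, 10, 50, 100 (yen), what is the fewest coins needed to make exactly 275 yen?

Greedy: take as many of the largest coin as possible, then repeat with the remainder.
275 = 2×100 + 1×50 + 2×10 + 1×5
Total coins = 2 + 1 + 2 + 1 = 6

6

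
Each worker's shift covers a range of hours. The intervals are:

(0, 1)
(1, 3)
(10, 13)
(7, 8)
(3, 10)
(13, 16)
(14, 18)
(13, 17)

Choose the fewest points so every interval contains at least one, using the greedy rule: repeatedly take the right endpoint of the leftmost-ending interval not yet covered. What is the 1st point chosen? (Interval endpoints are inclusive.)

Sort by right endpoint; whenever an interval is uncovered, place a point at its right end.
Sorted: [0,1] [1,3] [7,8] [3,10] [10,13] [13,16] [13,17] [14,18]
{[0,1],[1,3]} hit by 1; {[7,8],[3,10]} hit by 8; {[10,13],[13,16],[13,17]} hit by 13; {[14,18]} hit by 18.
Points: 1, 8, 13, 18 (4 total).

1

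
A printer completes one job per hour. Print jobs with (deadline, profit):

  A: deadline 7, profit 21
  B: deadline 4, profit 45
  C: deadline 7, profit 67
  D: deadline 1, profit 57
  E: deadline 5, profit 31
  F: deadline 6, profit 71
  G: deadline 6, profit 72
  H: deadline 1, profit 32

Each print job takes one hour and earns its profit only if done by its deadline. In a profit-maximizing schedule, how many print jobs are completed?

Sort by profit descending; place each in the latest free slot ≤ its deadline.
Profit order: G=72 F=71 C=67 D=57 B=45 H=32 E=31 A=21
Assign: G→slot 6, F→slot 5, C→slot 7, D→slot 1, B→slot 4, H skipped, E→slot 3, A→slot 2.
Slots: [1:D] [2:A] [3:E] [4:B] [5:F] [6:G] [7:C]
7 of 8 scheduled.

7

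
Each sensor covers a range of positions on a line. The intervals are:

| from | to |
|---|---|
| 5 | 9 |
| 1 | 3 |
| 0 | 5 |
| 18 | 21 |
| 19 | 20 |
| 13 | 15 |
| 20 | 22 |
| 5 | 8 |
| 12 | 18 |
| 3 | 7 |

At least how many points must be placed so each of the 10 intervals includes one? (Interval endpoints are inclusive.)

4

Sorted: [1,3] [0,5] [3,7] [5,8] [5,9] [13,15] [12,18] [19,20] [18,21] [20,22]
{[1,3],[0,5],[3,7]} hit by 3; {[5,8],[5,9]} hit by 8; {[13,15],[12,18]} hit by 15; {[19,20],[18,21],[20,22]} hit by 20.
Points: 3, 8, 15, 20 (4 total).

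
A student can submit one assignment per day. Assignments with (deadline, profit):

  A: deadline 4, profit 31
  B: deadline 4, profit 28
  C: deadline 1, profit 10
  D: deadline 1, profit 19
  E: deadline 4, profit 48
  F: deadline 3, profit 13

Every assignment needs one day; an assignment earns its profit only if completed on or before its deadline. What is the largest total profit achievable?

Profit order: E=48 A=31 B=28 D=19 F=13 C=10
Assign: E→slot 4, A→slot 3, B→slot 2, D→slot 1, F skipped, C skipped.
Slots: [1:D] [2:B] [3:A] [4:E]
Profit = 19 + 28 + 31 + 48 = 126

126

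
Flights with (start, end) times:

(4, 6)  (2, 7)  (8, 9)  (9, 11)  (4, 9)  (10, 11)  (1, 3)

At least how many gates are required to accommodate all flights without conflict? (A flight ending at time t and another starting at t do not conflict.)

3

Count concurrent intervals with a sweep; the peak is the room count.
Events (time:±→running): 1:+→1 2:+→2 3:-→1 4:+→2 4:+→3 … peak 3.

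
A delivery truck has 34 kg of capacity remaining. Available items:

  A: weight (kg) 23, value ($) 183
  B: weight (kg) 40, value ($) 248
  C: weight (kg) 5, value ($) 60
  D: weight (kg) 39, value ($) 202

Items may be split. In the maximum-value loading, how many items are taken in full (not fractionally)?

Ratios (sorted): C 12.00, A 7.96, B 6.20, D 5.18
take C (5 @ 60); take A (23 @ 183); take 6/40 of B → 37.20. Capacity used 34/34.
2 item(s) taken whole; one partial (take 6/40 of B).

2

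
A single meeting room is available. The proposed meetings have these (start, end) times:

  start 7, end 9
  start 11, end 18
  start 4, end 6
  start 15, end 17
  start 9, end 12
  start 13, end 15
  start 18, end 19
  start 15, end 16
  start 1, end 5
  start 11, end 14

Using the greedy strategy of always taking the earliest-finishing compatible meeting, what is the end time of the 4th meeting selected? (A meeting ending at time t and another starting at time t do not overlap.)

15

Sort by end time and greedily take each interval whose start is ≥ the last chosen end.
By end time: (1,5), (4,6), (7,9), (9,12), (11,14), (13,15), (15,16), (15,17), (11,18), (18,19).
Pick (1,5); next start ≥ 5 → (7,9); next start ≥ 9 → (9,12); next start ≥ 12 → (13,15); next start ≥ 15 → (15,16); next start ≥ 16 → (18,19).
Selected: (1,5) (7,9) (9,12) (13,15) (15,16) (18,19)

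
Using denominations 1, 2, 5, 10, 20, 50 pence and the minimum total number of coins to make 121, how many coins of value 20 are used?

Greedy: take as many of the largest coin as possible, then repeat with the remainder.
121 = 2×50 + 1×20 + 1×1
Count of 20: 1

1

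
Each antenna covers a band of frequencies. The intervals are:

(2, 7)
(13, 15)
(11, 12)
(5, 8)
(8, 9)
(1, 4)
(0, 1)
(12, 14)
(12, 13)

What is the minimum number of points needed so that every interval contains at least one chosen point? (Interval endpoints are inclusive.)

5

By right end: [0,1]  [1,4]  [2,7]  [5,8]  [8,9]  [11,12]  [12,13]  [12,14]  [13,15]
[0,1] uncovered → point at 1; [2,7] uncovered → point at 7; [8,9] uncovered → point at 9; [11,12] uncovered → point at 12; [13,15] uncovered → point at 15.
Points: 1, 7, 9, 12, 15 (5 total).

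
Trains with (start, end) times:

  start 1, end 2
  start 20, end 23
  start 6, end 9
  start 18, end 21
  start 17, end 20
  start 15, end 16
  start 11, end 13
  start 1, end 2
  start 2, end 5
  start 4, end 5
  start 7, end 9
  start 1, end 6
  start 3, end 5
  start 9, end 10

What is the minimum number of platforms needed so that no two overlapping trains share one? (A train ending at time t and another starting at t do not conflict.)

4

The answer is the maximum number of intervals overlapping at any instant.
Events (time:±→running): 1:+→1 1:+→2 1:+→3 2:-→2 2:-→1 2:+→2 3:+→3 4:+→4 … peak 4.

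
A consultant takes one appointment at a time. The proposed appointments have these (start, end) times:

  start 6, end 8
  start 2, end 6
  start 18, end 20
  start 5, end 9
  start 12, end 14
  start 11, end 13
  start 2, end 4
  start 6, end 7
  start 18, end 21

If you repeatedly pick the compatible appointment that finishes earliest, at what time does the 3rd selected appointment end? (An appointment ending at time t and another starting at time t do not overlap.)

Sorted by end: (2,4)  (2,6)  (6,7)  (6,8)  (5,9)  (11,13)  (12,14)  (18,20)  (18,21)
take (2,4); skip (2,6); take (6,7); skip (6,8); skip (5,9); take (11,13); take (18,20); skip (18,21).
Selected: (2,4) (6,7) (11,13) (18,20)

13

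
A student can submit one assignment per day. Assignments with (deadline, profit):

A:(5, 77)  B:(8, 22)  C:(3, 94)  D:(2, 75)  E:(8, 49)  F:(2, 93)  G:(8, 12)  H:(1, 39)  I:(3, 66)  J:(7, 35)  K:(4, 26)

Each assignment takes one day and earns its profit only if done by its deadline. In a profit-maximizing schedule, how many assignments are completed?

Take jobs in profit order; each goes to the latest open slot no later than its deadline.
Profit order: C=94 F=93 A=77 D=75 I=66 E=49 H=39 J=35 K=26 B=22 G=12
Assign: C→slot 3, F→slot 2, A→slot 5, D→slot 1, I skipped, E→slot 8, H skipped, J→slot 7, K→slot 4, B→slot 6, G skipped.
Slots: [1:D] [2:F] [3:C] [4:K] [5:A] [6:B] [7:J] [8:E]
8 of 11 scheduled.

8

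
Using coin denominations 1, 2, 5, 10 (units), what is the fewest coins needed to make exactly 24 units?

4

Greedy: take as many of the largest coin as possible, then repeat with the remainder.
24 = 2×10 + 2×2
Total coins = 2 + 2 = 4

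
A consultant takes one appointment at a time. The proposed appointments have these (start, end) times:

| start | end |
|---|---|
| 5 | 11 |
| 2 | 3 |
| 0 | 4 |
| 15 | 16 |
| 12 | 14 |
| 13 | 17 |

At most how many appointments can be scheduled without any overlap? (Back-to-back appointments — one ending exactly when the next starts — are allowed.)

Sort by end time and greedily take each interval whose start is ≥ the last chosen end.
By end time: (2,3), (0,4), (5,11), (12,14), (15,16), (13,17).
Pick (2,3); next start ≥ 3 → (5,11); next start ≥ 11 → (12,14); next start ≥ 14 → (15,16).
Selected 4 appointments.

4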